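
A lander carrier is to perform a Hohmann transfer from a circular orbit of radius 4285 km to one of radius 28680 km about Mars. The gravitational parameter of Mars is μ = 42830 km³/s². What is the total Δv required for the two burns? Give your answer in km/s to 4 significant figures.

Δv = 1.608 km/s

The Hohmann ellipse has a_t = (r₁ + r₂)/2 = 16482.5 km.
Circular speed at r₁: v₁ = √(μ/r₁) = √(42830/4285) = 3.1615 km/s.
Transfer-orbit speed at r₁ (vis-viva): v_p = √[μ(2/r₁ − 1/a_t)] = 4.1704 km/s.
First burn Δv₁ = |v_p − v₁| = 1.009 km/s.
Circular speed at r₂: v₂ = √(μ/r₂) = 1.22204 km/s.
Transfer-orbit speed at r₂: v_a = √[μ(2/r₂ − 1/a_t)] = 0.623086 km/s.
Second burn Δv₂ = |v₂ − v_a| = 0.5990 km/s.
Δv = Δv₁ + Δv₂ = 1.009 + 0.5990 = 1.608 km/s.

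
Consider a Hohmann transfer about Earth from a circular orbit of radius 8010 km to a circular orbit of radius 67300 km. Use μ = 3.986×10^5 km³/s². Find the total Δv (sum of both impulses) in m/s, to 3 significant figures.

Δv = 3690 m/s

Semi-major axis of the transfer orbit: a_t = (8010 + 67300)/2 = 37655 km.
Circular speed at r₁: v₁ = √(μ/r₁) = √(3.986×10^5/8010) = 7.054 km/s.
Transfer-orbit speed at r₁ (vis-viva equation): v_p = √[μ(2/r₁ − 1/a_t)] = 9.431 km/s.
First burn Δv₁ = |v_p − v₁| = 2.377 km/s.
At r₂, v₂ = √(μ/r₂) = 2.4337 km/s.
Transfer-orbit speed at r₂: v_a = √[μ(2/r₂ − 1/a_t)] = 1.1224 km/s.
Second burn Δv₂ = |v₂ − v_a| = 1.311 km/s.
Δv = Δv₁ + Δv₂ = 2.377 + 1.311 = 3.688 km/s.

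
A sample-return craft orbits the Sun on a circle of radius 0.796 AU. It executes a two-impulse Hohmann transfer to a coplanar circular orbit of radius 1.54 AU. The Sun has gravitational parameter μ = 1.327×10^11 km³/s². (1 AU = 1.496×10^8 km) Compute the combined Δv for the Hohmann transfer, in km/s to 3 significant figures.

Δv = 9.14 km/s

In km: r₁ = 0.796 × 1.496×10^8 = 1.190816×10^8 km; r₂ = 1.54 × 1.496×10^8 = 2.30384×10^8 km.
Semi-major axis of the transfer orbit: a_t = (1.190816×10^8 + 2.30384×10^8)/2 = 1.747328×10^8 km.
At r₁ the circular-orbit speed is v₁ = √(μ/r₁) = 33.382 km/s.
On the transfer ellipse at r₁, vis-viva equation gives v_p = √[μ(2/r₁ − 1/a_t)] = 38.331 km/s.
First burn Δv₁ = |v_p − v₁| = 4.949 km/s.
Circular speed at r₂: v₂ = √(μ/r₂) = 24.000 km/s.
Transfer-orbit speed at r₂: v_a = √[μ(2/r₂ − 1/a_t)] = 19.813 km/s.
Second burn Δv₂ = |v₂ − v_a| = 4.187 km/s.
Total Δv = Δv₁ + Δv₂ = 9.136 km/s.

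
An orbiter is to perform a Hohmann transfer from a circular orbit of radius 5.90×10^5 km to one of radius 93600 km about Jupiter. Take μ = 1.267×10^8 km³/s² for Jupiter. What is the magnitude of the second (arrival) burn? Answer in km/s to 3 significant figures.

Semi-major axis of the transfer orbit: a_t = (5.900×10^5 + 93600)/2 = 3.418×10^5 km.
On the circular orbit at r = 93600 km, v_c = √(μ/r) = 36.79 km/s.
Transfer-orbit speed at the same r (vis-viva, a = a_t): v_t = √[μ(2/r − 1/a_t)] = 48.34 km/s.
Δv₂ = |v_t − v_c| = |48.34 − 36.79| = 11.55 km/s.

Δv₂ = 11.5 km/s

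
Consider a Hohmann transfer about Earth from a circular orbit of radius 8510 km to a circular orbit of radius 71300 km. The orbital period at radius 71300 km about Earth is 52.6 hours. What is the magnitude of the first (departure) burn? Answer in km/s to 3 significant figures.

From Kepler's third law T² = 4π²r³/μ at r = 71300 km, T = 52.6 hours = 52.6 × 3600 s = 1.8936×10^5 s: μ = 4π²r³/T² = 3.99073×10^5 km³/s².
Transfer-ellipse semi-major axis a_t = (r₁ + r₂)/2 = (8510 + 71300)/2 = 39905 km.
On the circular orbit at r = 8510 km, v_c = √(μ/r) = 6.848 km/s.
Transfer-orbit speed at the same r (vis-viva, a = a_t): v_t = √[μ(2/r − 1/a_t)] = 9.154 km/s.
Δv₁ = |v_t − v_c| = |9.154 − 6.848| = 2.306 km/s.

Δv₁ = 2.31 km/s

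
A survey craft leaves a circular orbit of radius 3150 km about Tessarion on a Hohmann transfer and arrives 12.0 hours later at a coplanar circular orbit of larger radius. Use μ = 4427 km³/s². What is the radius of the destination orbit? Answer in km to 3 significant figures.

Transfer time t = 12.0 hours = 43200 s, and t = π√(a_t³/μ).
So a_t = (μ t²/π²)^(1/3) = (4427 × (43200)² / π²)^(1/3) = 9424.5 km.
Since a_t = (r₁ + r₂)/2, r₂ = 2a_t − r₁ = 2×9424.5 − 3150 = 15699 km.

r₂ = 15700 km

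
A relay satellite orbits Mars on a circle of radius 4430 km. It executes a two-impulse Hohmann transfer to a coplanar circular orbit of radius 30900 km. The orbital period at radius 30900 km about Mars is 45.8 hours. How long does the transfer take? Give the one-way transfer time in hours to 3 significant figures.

From Kepler's third law T² = 4π²r³/μ at r = 30900 km, T = 45.8 hours = 45.8 × 3600 s = 1.6488×10^5 s: μ = 4π²r³/T² = 42844.9 km³/s².
The Hohmann ellipse has a_t = (r₁ + r₂)/2 = 17665 km.
Transfer time t = π√(a_t³/μ) = π√((17665)³ / 42844.9) = 35630 s.
Converting: 35630 s ÷ 3600 s/hour = 9.90 hours.

t = 9.90 hours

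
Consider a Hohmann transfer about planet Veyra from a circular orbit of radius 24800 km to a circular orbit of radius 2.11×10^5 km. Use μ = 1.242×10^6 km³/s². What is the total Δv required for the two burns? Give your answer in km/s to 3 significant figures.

Δv = 3.70 km/s

Semi-major axis of the transfer orbit: a_t = (24800 + 2.110×10^5)/2 = 1.179×10^5 km.
At r₁ the circular-orbit speed is v₁ = √(μ/r₁) = 7.0768 km/s.
On the transfer ellipse at r₁, vis-viva gives v_p = √[μ(2/r₁ − 1/a_t)] = 9.4672 km/s.
First burn Δv₁ = |v_p − v₁| = 2.3904 km/s.
Circular speed at r₂: v₂ = √(μ/r₂) = 2.42616 km/s.
Transfer-orbit speed at r₂: v_a = √[μ(2/r₂ − 1/a_t)] = 1.11273 km/s.
Second burn Δv₂ = |v₂ − v_a| = 1.3134 km/s.
Total Δv = Δv₁ + Δv₂ = 3.704 km/s.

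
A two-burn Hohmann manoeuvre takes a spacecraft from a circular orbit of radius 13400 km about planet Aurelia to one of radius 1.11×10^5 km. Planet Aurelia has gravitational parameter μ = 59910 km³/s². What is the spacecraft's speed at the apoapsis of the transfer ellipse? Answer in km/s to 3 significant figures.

The Hohmann ellipse has a_t = (r₁ + r₂)/2 = 62200 km.
At apoapsis, r = 1.110×10^5 km.
From the vis-viva equation, v = √[μ(2/r − 1/a_t)] = 0.3410 km/s.

v = 0.341 km/s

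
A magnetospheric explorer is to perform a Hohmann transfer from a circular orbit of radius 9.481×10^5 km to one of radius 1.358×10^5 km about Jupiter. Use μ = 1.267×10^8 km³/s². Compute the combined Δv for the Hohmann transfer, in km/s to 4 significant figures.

Δv = 15.63 km/s

The Hohmann ellipse has a_t = (r₁ + r₂)/2 = 5.4195×10^5 km.
Circular speed at r₁: v₁ = √(μ/r₁) = √(1.267×10^8/9.481×10^5) = 11.56 km/s.
On the transfer ellipse at r₁, vis-viva gives v_a = √[μ(2/r₁ − 1/a_t)] = 5.787 km/s.
First burn Δv₁ = |v_a − v₁| = 5.773 km/s.
At r₂, v₂ = √(μ/r₂) = 30.54488 km/s.
Transfer-orbit speed at r₂: v_p = √[μ(2/r₂ − 1/a_t)] = 40.40042 km/s.
Second burn Δv₂ = |v₂ − v_p| = 9.856 km/s.
Total Δv = Δv₁ + Δv₂ = 15.63 km/s.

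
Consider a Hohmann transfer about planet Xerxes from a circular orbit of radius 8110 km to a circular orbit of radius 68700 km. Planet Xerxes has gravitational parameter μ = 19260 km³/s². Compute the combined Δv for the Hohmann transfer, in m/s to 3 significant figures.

Δv = 806 m/s

Semi-major axis of the transfer orbit: a_t = (8110 + 68700)/2 = 38405 km.
Circular speed at r₁: v₁ = √(μ/r₁) = √(19260/8110) = 1.54105 km/s.
On the transfer ellipse at r₁, vis-viva equation gives v_p = √[μ(2/r₁ − 1/a_t)] = 2.06111 km/s.
First burn Δv₁ = |v_p − v₁| = 0.52006 km/s.
At r₂, v₂ = √(μ/r₂) = 0.52948 km/s.
Transfer-orbit speed at r₂: v_a = √[μ(2/r₂ − 1/a_t)] = 0.24331 km/s.
Second burn Δv₂ = |v₂ − v_a| = 0.28617 km/s.
Total Δv = Δv₁ + Δv₂ = 0.8062 km/s.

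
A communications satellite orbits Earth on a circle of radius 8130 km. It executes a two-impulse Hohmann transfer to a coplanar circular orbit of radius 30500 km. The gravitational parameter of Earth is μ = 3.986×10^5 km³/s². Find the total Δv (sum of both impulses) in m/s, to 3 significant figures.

Δv = 3070 m/s

The Hohmann ellipse has a_t = (r₁ + r₂)/2 = 19315 km.
At r₁ the circular-orbit speed is v₁ = √(μ/r₁) = 7.002 km/s.
Transfer-orbit speed at r₁ (v² = μ(2/r − 1/a)): v_p = √[μ(2/r₁ − 1/a_t)] = 8.799 km/s.
First burn Δv₁ = |v_p − v₁| = 1.797 km/s.
At r₂, v₂ = √(μ/r₂) = 3.615 km/s.
Transfer-orbit speed at r₂: v_a = √[μ(2/r₂ − 1/a_t)] = 2.345 km/s.
Second burn Δv₂ = |v₂ − v_a| = 1.270 km/s.
Total Δv = Δv₁ + Δv₂ = 3.067 km/s.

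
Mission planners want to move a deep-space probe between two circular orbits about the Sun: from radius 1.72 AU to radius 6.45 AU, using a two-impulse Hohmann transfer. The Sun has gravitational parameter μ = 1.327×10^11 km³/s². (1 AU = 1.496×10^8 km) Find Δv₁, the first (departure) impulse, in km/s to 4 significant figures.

In km: r₁ = 1.72 × 1.496×10^8 = 2.57312×10^8 km; r₂ = 6.45 × 1.496×10^8 = 9.6492×10^8 km.
Semi-major axis of the transfer orbit: a_t = (2.57312×10^8 + 9.6492×10^8)/2 = 6.11116×10^8 km.
Circular speed at r = 2.57312×10^8 km: v_c = √(μ/r) = 22.7094 km/s.
Vis-viva on the transfer ellipse at r = 2.57312×10^8 km gives v_t = √[μ(2/r − 1/a_t)] = 28.5357 km/s.
Δv₁ = |v_t − v_c| = |28.5357 − 22.7094| = 5.826 km/s.

Δv₁ = 5.826 km/s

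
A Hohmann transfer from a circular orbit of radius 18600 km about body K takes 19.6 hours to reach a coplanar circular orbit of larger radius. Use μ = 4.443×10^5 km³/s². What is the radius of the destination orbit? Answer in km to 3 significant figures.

r₂ = 1.03×10^5 km

Transfer time t = 19.6 hours = 70560 s, and t = π√(a_t³/μ).
So a_t = (μ t²/π²)^(1/3) = (4.443×10^5 × (70560)² / π²)^(1/3) = 60743 km.
Since a_t = (r₁ + r₂)/2, r₂ = 2a_t − r₁ = 2×60743 − 18600 = 1.02886×10^5 km.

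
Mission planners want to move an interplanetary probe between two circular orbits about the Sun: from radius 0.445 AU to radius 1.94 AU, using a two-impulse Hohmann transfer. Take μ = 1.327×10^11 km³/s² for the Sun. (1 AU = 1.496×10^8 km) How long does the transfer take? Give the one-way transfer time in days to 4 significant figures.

t = 237.8 days

In km: r₁ = 0.445 × 1.496×10^8 = 6.6572×10^7 km; r₂ = 1.94 × 1.496×10^8 = 2.90224×10^8 km.
Semi-major axis of the transfer orbit: a_t = (6.6572×10^7 + 2.90224×10^8)/2 = 1.78398×10^8 km.
Transfer time t = π√(a_t³/μ) = π√((1.78398×10^8)³ / 1.327×10^11) = 2.055×10^7 s.
Converting: 2.055×10^7 s ÷ 86400 s/day = 237.8 days.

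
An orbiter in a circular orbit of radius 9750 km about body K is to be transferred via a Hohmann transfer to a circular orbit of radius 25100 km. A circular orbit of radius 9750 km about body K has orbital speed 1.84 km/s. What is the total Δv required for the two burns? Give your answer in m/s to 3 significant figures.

Δv = 657 m/s

From the circular-orbit relation v² = μ/r at r = 9750 km: μ = v²r = (1.84)² × 9750 = 33009.6 km³/s².
The Hohmann ellipse has a_t = (r₁ + r₂)/2 = 17425 km.
Circular speed at r₁: v₁ = √(μ/r₁) = √(33009.6/9750) = 1.84000 km/s.
On the transfer ellipse at r₁, vis-viva gives v_p = √[μ(2/r₁ − 1/a_t)] = 2.20835 km/s.
First burn Δv₁ = |v_p − v₁| = 0.36835 km/s.
Circular speed at r₂: v₂ = √(μ/r₂) = 1.14679 km/s.
Transfer-orbit speed at r₂: v_a = √[μ(2/r₂ − 1/a_t)] = 0.857826 km/s.
Second burn Δv₂ = |v₂ − v_a| = 0.28896 km/s.
Total Δv = Δv₁ + Δv₂ = 0.6573 km/s.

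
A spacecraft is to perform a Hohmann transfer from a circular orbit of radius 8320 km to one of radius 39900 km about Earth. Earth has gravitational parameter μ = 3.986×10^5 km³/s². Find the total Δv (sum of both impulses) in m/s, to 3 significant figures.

Δv = 3290 m/s

The Hohmann ellipse has a_t = (r₁ + r₂)/2 = 24110 km.
Circular speed at r₁: v₁ = √(μ/r₁) = √(3.986×10^5/8320) = 6.9216 km/s.
Transfer-orbit speed at r₁ (v² = μ(2/r − 1/a)): v_p = √[μ(2/r₁ − 1/a_t)] = 8.9042 km/s.
First burn Δv₁ = |v_p − v₁| = 1.983 km/s.
At r₂, v₂ = √(μ/r₂) = 3.161 km/s.
Transfer-orbit speed at r₂: v_a = √[μ(2/r₂ − 1/a_t)] = 1.857 km/s.
Second burn Δv₂ = |v₂ − v_a| = 1.304 km/s.
Δv = Δv₁ + Δv₂ = 1.983 + 1.304 = 3.287 km/s.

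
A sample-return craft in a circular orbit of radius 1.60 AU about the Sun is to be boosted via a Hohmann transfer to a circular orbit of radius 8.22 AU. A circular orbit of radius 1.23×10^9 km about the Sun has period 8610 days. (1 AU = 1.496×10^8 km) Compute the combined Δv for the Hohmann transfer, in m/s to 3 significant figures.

From Kepler's third law T² = 4π²r³/μ at r = 1.23×10^9 km, T = 8610 days = 8610 × 86400 s = 7.43904×10^8 s: μ = 4π²r³/T² = 1.32752×10^11 km³/s².
In km: r₁ = 1.60 × 1.496×10^8 = 2.3936×10^8 km; r₂ = 8.22 × 1.496×10^8 = 1.229712×10^9 km.
Semi-major axis of the transfer orbit: a_t = (2.3936×10^8 + 1.229712×10^9)/2 = 7.34536×10^8 km.
Circular speed at r₁: v₁ = √(μ/r₁) = √(1.32752×10^11/2.3936×10^8) = 23.550 km/s.
Transfer-orbit speed at r₁ (vis-viva): v_p = √[μ(2/r₁ − 1/a_t)] = 30.471 km/s.
First burn Δv₁ = |v_p − v₁| = 6.921 km/s.
Circular speed at r₂: v₂ = √(μ/r₂) = 10.39 km/s.
Transfer-orbit speed at r₂: v_a = √[μ(2/r₂ − 1/a_t)] = 5.931 km/s.
Second burn Δv₂ = |v₂ − v_a| = 4.459 km/s.
Total Δv = Δv₁ + Δv₂ = 11.38 km/s.

Δv = 11400 m/s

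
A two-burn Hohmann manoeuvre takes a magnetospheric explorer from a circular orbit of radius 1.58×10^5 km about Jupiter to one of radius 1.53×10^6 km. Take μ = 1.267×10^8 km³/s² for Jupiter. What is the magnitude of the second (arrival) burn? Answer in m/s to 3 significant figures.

The Hohmann ellipse has a_t = (r₁ + r₂)/2 = 8.440×10^5 km.
Circular speed at r = 1.530×10^6 km: v_c = √(μ/r) = 9.100 km/s.
Vis-viva on the transfer ellipse at r = 1.530×10^6 km gives v_t = √[μ(2/r − 1/a_t)] = 3.937 km/s.
Δv₂ = |v_t − v_c| = |3.937 − 9.100| = 5.163 km/s.

Δv₂ = 5160 m/s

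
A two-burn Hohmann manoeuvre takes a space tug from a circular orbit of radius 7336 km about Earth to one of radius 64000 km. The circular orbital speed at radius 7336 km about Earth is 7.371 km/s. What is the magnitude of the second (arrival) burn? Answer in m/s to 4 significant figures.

From the circular-orbit relation v² = μ/r at r = 7336 km: μ = v²r = (7.371)² × 7336 = 3.98577×10^5 km³/s².
The Hohmann ellipse has a_t = (r₁ + r₂)/2 = 35668 km.
Circular speed at r = 64000 km: v_c = √(μ/r) = 2.496 km/s.
Vis-viva on the transfer ellipse at r = 64000 km gives v_t = √[μ(2/r − 1/a_t)] = 1.132 km/s.
Δv₂ = |v_t − v_c| = |1.132 − 2.496| = 1.364 km/s.

Δv₂ = 1364 m/s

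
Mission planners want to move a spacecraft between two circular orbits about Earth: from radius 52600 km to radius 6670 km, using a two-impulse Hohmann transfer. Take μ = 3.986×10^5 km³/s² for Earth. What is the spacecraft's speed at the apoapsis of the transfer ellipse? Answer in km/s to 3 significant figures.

v = 1.31 km/s

The Hohmann ellipse has a_t = (r₁ + r₂)/2 = 29635 km.
At apoapsis, r = 52600 km.
From the vis-viva equation, v = √[μ(2/r − 1/a_t)] = 1.306 km/s.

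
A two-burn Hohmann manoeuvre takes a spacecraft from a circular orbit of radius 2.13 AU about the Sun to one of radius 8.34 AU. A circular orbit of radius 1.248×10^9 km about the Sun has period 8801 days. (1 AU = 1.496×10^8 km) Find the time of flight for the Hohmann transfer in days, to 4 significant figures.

From Kepler's third law T² = 4π²r³/μ at r = 1.248×10^9 km, T = 8801 days = 8801 × 86400 s = 7.604064×10^8 s: μ = 4π²r³/T² = 1.32713×10^11 km³/s².
In km: r₁ = 2.13 × 1.496×10^8 = 3.18648×10^8 km; r₂ = 8.34 × 1.496×10^8 = 1.247664×10^9 km.
Transfer-ellipse semi-major axis a_t = (r₁ + r₂)/2 = (3.18648×10^8 + 1.247664×10^9)/2 = 7.83156×10^8 km.
Transfer time t = π√(a_t³/μ) = π√((7.83156×10^8)³ / 1.32713×10^11) = 1.89002×10^8 s.
Converting: 1.89002×10^8 s ÷ 86400 s/day = 2188 days.

t = 2188 days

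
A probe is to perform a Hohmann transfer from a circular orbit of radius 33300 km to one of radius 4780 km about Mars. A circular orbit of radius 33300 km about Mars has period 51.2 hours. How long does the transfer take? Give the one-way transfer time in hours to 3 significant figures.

From Kepler's third law T² = 4π²r³/μ at r = 33300 km, T = 51.2 hours = 51.2 × 3600 s = 1.8432×10^5 s: μ = 4π²r³/T² = 42908.9 km³/s².
The Hohmann ellipse has a_t = (r₁ + r₂)/2 = 19040 km.
By Kepler's third law the transfer-orbit period is T = 2π√(a_t³/μ), so t = T/2 = 39850 s.
Converting: 39850 s ÷ 3600 s/hour = 11.1 hours.

t = 11.1 hours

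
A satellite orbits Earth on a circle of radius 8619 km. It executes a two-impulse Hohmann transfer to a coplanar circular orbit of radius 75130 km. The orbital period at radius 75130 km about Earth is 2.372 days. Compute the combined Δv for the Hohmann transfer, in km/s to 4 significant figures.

Δv = 3.567 km/s

From Kepler's third law T² = 4π²r³/μ at r = 75130 km, T = 2.372 days = 2.372 × 86400 s = 2.049408×10^5 s: μ = 4π²r³/T² = 3.98605×10^5 km³/s².
Semi-major axis of the transfer orbit: a_t = (8619 + 75130)/2 = 41874.5 km.
At r₁ the circular-orbit speed is v₁ = √(μ/r₁) = 6.8005 km/s.
Transfer-orbit speed at r₁ (vis-viva): v_p = √[μ(2/r₁ − 1/a_t)] = 9.1091 km/s.
First burn Δv₁ = |v_p − v₁| = 2.309 km/s.
At r₂, v₂ = √(μ/r₂) = 2.303 km/s.
Transfer-orbit speed at r₂: v_a = √[μ(2/r₂ − 1/a_t)] = 1.045 km/s.
Second burn Δv₂ = |v₂ − v_a| = 1.258 km/s.
Total Δv = Δv₁ + Δv₂ = 3.567 km/s.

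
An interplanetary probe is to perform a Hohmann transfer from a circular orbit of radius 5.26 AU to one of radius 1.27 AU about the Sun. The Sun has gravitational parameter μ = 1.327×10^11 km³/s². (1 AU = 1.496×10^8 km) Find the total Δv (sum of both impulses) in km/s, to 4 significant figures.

Δv = 12.00 km/s

In km: r₁ = 5.26 × 1.496×10^8 = 7.86896×10^8 km; r₂ = 1.27 × 1.496×10^8 = 1.89992×10^8 km.
Semi-major axis of the transfer orbit: a_t = (7.86896×10^8 + 1.89992×10^8)/2 = 4.88444×10^8 km.
At r₁ the circular-orbit speed is v₁ = √(μ/r₁) = 12.986 km/s.
Transfer-orbit speed at r₁ (v² = μ(2/r − 1/a)): v_a = √[μ(2/r₁ − 1/a_t)] = 8.0991 km/s.
First burn Δv₁ = |v_a − v₁| = 4.887 km/s.
At r₂, v₂ = √(μ/r₂) = 26.428 km/s.
Transfer-orbit speed at r₂: v_p = √[μ(2/r₂ − 1/a_t)] = 33.544 km/s.
Second burn Δv₂ = |v₂ − v_p| = 7.116 km/s.
Δv = Δv₁ + Δv₂ = 4.887 + 7.116 = 12.00 km/s.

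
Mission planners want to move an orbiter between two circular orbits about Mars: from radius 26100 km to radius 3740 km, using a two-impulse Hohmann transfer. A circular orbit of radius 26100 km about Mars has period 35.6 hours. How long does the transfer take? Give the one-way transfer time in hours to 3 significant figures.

From Kepler's third law T² = 4π²r³/μ at r = 26100 km, T = 35.6 hours = 35.6 × 3600 s = 1.2816×10^5 s: μ = 4π²r³/T² = 42734.3 km³/s².
Semi-major axis of the transfer orbit: a_t = (26100 + 3740)/2 = 14920 km.
Transfer time t = π√(a_t³/μ) = π√((14920)³ / 42734.3) = 27700 s.
Converting: 27700 s ÷ 3600 s/hour = 7.69 hours.

t = 7.69 hours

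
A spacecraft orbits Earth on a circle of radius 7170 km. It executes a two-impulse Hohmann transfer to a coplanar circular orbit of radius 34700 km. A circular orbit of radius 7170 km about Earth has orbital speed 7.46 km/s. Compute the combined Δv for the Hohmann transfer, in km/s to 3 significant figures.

From the circular-orbit relation v² = μ/r at r = 7170 km: μ = v²r = (7.46)² × 7170 = 3.99022×10^5 km³/s².
The Hohmann ellipse has a_t = (r₁ + r₂)/2 = 20935 km.
At r₁ the circular-orbit speed is v₁ = √(μ/r₁) = 7.460 km/s.
On the transfer ellipse at r₁, vis-viva equation gives v_p = √[μ(2/r₁ − 1/a_t)] = 9.604 km/s.
First burn Δv₁ = |v_p − v₁| = 2.144 km/s.
At r₂, v₂ = √(μ/r₂) = 3.39105 km/s.
Transfer-orbit speed at r₂: v_a = √[μ(2/r₂ − 1/a_t)] = 1.98453 km/s.
Second burn Δv₂ = |v₂ − v_a| = 1.407 km/s.
Δv = Δv₁ + Δv₂ = 2.144 + 1.407 = 3.551 km/s.

Δv = 3.55 km/s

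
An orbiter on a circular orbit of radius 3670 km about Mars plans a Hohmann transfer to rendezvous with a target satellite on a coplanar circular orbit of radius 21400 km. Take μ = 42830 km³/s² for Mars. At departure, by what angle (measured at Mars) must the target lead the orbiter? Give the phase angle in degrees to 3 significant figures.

φ = 99.3°

Transfer-ellipse semi-major axis a_t = (r₁ + r₂)/2 = (3670 + 21400)/2 = 12535 km.
The half-period of the transfer ellipse is t = π√(a_t³/μ) = 21304.1 s.
Target angular speed ω₂ = √(μ/r₂³) = 6.61079×10^-5 rad/s.
Angle swept by the target during transfer: ω₂·t = 1.40837 rad = 80.69°.
The orbiter traverses 180° on the transfer ellipse, so the target must lead by 180° − 80.69° = 99.3°.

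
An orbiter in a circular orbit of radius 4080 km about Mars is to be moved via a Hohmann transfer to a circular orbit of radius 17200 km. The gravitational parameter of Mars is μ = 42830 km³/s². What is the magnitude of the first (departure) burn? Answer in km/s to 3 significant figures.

The Hohmann ellipse has a_t = (r₁ + r₂)/2 = 10640 km.
On the circular orbit at r = 4080 km, v_c = √(μ/r) = 3.2400 km/s.
Vis-viva on the transfer ellipse at r = 4080 km gives v_t = √[μ(2/r − 1/a_t)] = 4.1194 km/s.
Δv₁ = |v_t − v_c| = |4.1194 − 3.2400| = 0.8794 km/s.

Δv₁ = 0.879 km/s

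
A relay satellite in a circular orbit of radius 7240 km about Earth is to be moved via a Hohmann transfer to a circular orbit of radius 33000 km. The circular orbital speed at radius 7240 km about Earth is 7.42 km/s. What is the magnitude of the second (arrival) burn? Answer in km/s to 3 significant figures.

Δv₂ = 1.39 km/s

From the circular-orbit relation v² = μ/r at r = 7240 km: μ = v²r = (7.42)² × 7240 = 3.98608×10^5 km³/s².
The Hohmann ellipse has a_t = (r₁ + r₂)/2 = 20120 km.
Circular speed at r = 33000 km: v_c = √(μ/r) = 3.4755 km/s.
Vis-viva on the transfer ellipse at r = 33000 km gives v_t = √[μ(2/r − 1/a_t)] = 2.0848 km/s.
Δv₂ = |v_t − v_c| = |2.0848 − 3.4755| = 1.391 km/s.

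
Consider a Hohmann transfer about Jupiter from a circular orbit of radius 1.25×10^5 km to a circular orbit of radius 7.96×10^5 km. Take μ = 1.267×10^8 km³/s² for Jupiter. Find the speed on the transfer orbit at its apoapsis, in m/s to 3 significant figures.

v = 6570 m/s

The Hohmann ellipse has a_t = (r₁ + r₂)/2 = 4.605×10^5 km.
The apoapsis of the transfer ellipse is at r = 7.960×10^5 km.
Vis-viva: v = √[μ(2/r − 1/a_t)] = √[1.267×10^8 × (2/7.960×10^5 − 1/4.605×10^5)] = 6.573 km/s.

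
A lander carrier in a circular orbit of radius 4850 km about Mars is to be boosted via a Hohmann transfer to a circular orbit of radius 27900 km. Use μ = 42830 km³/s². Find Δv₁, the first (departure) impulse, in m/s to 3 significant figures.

Δv₁ = 907 m/s

Transfer-ellipse semi-major axis a_t = (r₁ + r₂)/2 = (4850 + 27900)/2 = 16375 km.
On the circular orbit at r = 4850 km, v_c = √(μ/r) = 2.9717 km/s.
Transfer-orbit speed at the same r (vis-viva, a = a_t): v_t = √[μ(2/r − 1/a_t)] = 3.8790 km/s.
Δv₁ = |v_t − v_c| = |3.8790 − 2.9717| = 0.9073 km/s.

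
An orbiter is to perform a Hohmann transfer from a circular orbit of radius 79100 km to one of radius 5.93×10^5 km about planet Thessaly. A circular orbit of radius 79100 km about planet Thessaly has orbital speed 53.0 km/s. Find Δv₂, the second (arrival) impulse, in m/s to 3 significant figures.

Δv₂ = 9970 m/s

From the circular-orbit relation v² = μ/r at r = 79100 km: μ = v²r = (53.0)² × 79100 = 2.22192×10^8 km³/s².
Transfer-ellipse semi-major axis a_t = (r₁ + r₂)/2 = (79100 + 5.930×10^5)/2 = 3.3605×10^5 km.
On the circular orbit at r = 5.930×10^5 km, v_c = √(μ/r) = 19.357 km/s.
Vis-viva on the transfer ellipse at r = 5.930×10^5 km gives v_t = √[μ(2/r − 1/a_t)] = 9.3912 km/s.
Δv₂ = |v_t − v_c| = |9.3912 − 19.357| = 9.966 km/s.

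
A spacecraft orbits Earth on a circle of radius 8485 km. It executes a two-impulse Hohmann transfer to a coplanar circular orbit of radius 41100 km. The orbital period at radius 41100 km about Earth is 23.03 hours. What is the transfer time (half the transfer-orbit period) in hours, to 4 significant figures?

t = 5.395 hours

From Kepler's third law T² = 4π²r³/μ at r = 41100 km, T = 23.03 hours = 23.03 × 3600 s = 82908 s: μ = 4π²r³/T² = 3.98742×10^5 km³/s².
Semi-major axis of the transfer orbit: a_t = (8485 + 41100)/2 = 24792.5 km.
By Kepler's third law the transfer-orbit period is T = 2π√(a_t³/μ), so t = T/2 = 19422 s.
Converting: 19422 s ÷ 3600 s/hour = 5.395 hours.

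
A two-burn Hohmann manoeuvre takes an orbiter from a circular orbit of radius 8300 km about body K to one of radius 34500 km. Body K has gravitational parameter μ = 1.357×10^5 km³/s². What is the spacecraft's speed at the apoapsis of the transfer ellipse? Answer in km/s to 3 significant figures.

Semi-major axis of the transfer orbit: a_t = (8300 + 34500)/2 = 21400 km.
At apoapsis, r = 34500 km.
Vis-viva: v = √[μ(2/r − 1/a_t)] = √[1.357×10^5 × (2/34500 − 1/21400)] = 1.235 km/s.

v = 1.24 km/s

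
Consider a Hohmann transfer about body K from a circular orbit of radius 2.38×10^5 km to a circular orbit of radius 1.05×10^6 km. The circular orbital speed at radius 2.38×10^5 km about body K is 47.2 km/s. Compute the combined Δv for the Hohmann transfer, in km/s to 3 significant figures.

From the circular-orbit relation v² = μ/r at r = 2.38×10^5 km: μ = v²r = (47.2)² × 2.38×10^5 = 5.30226×10^8 km³/s².
The Hohmann ellipse has a_t = (r₁ + r₂)/2 = 6.440×10^5 km.
At r₁ the circular-orbit speed is v₁ = √(μ/r₁) = 47.20 km/s.
Transfer-orbit speed at r₁ (v² = μ(2/r − 1/a)): v_p = √[μ(2/r₁ − 1/a_t)] = 60.27 km/s.
First burn Δv₁ = |v_p − v₁| = 13.07 km/s.
At r₂, v₂ = √(μ/r₂) = 22.472 km/s.
Transfer-orbit speed at r₂: v_a = √[μ(2/r₂ − 1/a_t)] = 13.661 km/s.
Second burn Δv₂ = |v₂ − v_a| = 8.811 km/s.
Δv = Δv₁ + Δv₂ = 13.07 + 8.811 = 21.88 km/s.

Δv = 21.9 km/s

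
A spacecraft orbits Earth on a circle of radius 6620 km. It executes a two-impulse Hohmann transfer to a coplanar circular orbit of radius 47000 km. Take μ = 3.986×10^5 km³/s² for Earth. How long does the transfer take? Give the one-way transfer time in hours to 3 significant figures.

t = 6.07 hours

Transfer-ellipse semi-major axis a_t = (r₁ + r₂)/2 = (6620 + 47000)/2 = 26810 km.
Transfer time t = π√(a_t³/μ) = π√((26810)³ / 3.986×10^5) = 21840 s.
Converting: 21840 s ÷ 3600 s/hour = 6.07 hours.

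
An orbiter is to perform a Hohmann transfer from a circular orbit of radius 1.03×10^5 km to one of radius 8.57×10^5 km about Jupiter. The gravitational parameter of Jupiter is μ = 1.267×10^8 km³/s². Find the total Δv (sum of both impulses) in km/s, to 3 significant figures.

Δv = 18.3 km/s

The Hohmann ellipse has a_t = (r₁ + r₂)/2 = 4.800×10^5 km.
At r₁ the circular-orbit speed is v₁ = √(μ/r₁) = 35.07 km/s.
Transfer-orbit speed at r₁ (vis-viva): v_p = √[μ(2/r₁ − 1/a_t)] = 46.86 km/s.
First burn Δv₁ = |v_p − v₁| = 11.79 km/s.
At r₂, v₂ = √(μ/r₂) = 12.159 km/s.
Transfer-orbit speed at r₂: v_a = √[μ(2/r₂ − 1/a_t)] = 5.6324 km/s.
Second burn Δv₂ = |v₂ − v_a| = 6.527 km/s.
Total Δv = Δv₁ + Δv₂ = 18.32 km/s.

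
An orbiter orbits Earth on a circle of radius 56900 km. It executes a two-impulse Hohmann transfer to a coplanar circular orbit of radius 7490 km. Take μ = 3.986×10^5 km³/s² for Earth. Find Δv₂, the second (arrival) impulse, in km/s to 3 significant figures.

Semi-major axis of the transfer orbit: a_t = (56900 + 7490)/2 = 32195 km.
On the circular orbit at r = 7490 km, v_c = √(μ/r) = 7.295 km/s.
Transfer-orbit speed at the same r (vis-viva, a = a_t): v_t = √[μ(2/r − 1/a_t)] = 9.698 km/s.
Δv₂ = |v_t − v_c| = |9.698 − 7.295| = 2.403 km/s.

Δv₂ = 2.40 km/s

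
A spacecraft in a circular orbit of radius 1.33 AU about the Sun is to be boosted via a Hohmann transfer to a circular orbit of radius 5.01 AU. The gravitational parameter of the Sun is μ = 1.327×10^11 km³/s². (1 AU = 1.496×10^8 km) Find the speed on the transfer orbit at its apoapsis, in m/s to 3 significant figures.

v = 8620 m/s

In km: r₁ = 1.33 × 1.496×10^8 = 1.98968×10^8 km; r₂ = 5.01 × 1.496×10^8 = 7.49496×10^8 km.
The Hohmann ellipse has a_t = (r₁ + r₂)/2 = 4.74232×10^8 km.
At apoapsis, r = 7.49496×10^8 km.
Vis-viva: v = √[μ(2/r − 1/a_t)] = √[1.327×10^11 × (2/7.49496×10^8 − 1/4.74232×10^8)] = 8.619 km/s.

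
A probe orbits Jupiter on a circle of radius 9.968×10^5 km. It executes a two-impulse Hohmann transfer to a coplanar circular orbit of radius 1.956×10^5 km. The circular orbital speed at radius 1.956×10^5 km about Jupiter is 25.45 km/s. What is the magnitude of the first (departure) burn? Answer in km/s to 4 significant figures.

Δv₁ = 4.816 km/s

From the circular-orbit relation v² = μ/r at r = 1.956×10^5 km: μ = v²r = (25.45)² × 1.956×10^5 = 1.26691×10^8 km³/s².
Semi-major axis of the transfer orbit: a_t = (9.968×10^5 + 1.956×10^5)/2 = 5.962×10^5 km.
On the circular orbit at r = 9.968×10^5 km, v_c = √(μ/r) = 11.2737 km/s.
Transfer-orbit speed at the same r (vis-viva, a = a_t): v_t = √[μ(2/r − 1/a_t)] = 6.45738 km/s.
Δv₁ = |v_t − v_c| = |6.45738 − 11.2737| = 4.816 km/s.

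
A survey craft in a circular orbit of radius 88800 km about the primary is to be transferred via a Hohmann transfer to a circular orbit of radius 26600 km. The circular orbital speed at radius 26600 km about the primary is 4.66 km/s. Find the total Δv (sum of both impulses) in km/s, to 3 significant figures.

Δv = 1.94 km/s

From the circular-orbit relation v² = μ/r at r = 26600 km: μ = v²r = (4.66)² × 26600 = 5.77635×10^5 km³/s².
The Hohmann ellipse has a_t = (r₁ + r₂)/2 = 57700 km.
At r₁ the circular-orbit speed is v₁ = √(μ/r₁) = 2.5505 km/s.
Transfer-orbit speed at r₁ (v² = μ(2/r − 1/a)): v_a = √[μ(2/r₁ − 1/a_t)] = 1.7317 km/s.
First burn Δv₁ = |v_a − v₁| = 0.8188 km/s.
At r₂, v₂ = √(μ/r₂) = 4.660 km/s.
Transfer-orbit speed at r₂: v_p = √[μ(2/r₂ − 1/a_t)] = 5.781 km/s.
Second burn Δv₂ = |v₂ − v_p| = 1.121 km/s.
Δv = Δv₁ + Δv₂ = 0.8188 + 1.121 = 1.940 km/s.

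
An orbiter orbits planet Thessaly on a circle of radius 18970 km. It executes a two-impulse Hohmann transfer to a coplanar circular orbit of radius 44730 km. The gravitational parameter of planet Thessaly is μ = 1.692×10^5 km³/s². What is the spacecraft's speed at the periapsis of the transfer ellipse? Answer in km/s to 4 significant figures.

v = 3.539 km/s

Semi-major axis of the transfer orbit: a_t = (18970 + 44730)/2 = 31850 km.
The periapsis of the transfer ellipse is at r = 18970 km.
Applying v² = μ(2/r − 1/a_t): v = 3.539 km/s.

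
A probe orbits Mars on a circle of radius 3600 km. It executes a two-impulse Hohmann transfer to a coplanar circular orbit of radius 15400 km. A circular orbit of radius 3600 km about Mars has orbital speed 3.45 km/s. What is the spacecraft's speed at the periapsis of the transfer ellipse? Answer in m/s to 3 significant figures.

From the circular-orbit relation v² = μ/r at r = 3600 km: μ = v²r = (3.45)² × 3600 = 42849.0 km³/s².
Semi-major axis of the transfer orbit: a_t = (3600 + 15400)/2 = 9500 km.
The periapsis of the transfer ellipse is at r = 3600 km.
Applying v² = μ(2/r − 1/a_t): v = 4.393 km/s.

v = 4390 m/s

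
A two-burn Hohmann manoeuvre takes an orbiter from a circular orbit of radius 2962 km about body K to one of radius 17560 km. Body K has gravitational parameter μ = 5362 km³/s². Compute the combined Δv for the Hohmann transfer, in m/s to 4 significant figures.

The Hohmann ellipse has a_t = (r₁ + r₂)/2 = 10261 km.
Circular speed at r₁: v₁ = √(μ/r₁) = √(5362/2962) = 1.3455 km/s.
Transfer-orbit speed at r₁ (v² = μ(2/r − 1/a)): v_p = √[μ(2/r₁ − 1/a_t)] = 1.7601 km/s.
First burn Δv₁ = |v_p − v₁| = 0.4146 km/s.
Circular speed at r₂: v₂ = √(μ/r₂) = 0.5526 km/s.
Transfer-orbit speed at r₂: v_a = √[μ(2/r₂ − 1/a_t)] = 0.2969 km/s.
Second burn Δv₂ = |v₂ − v_a| = 0.2557 km/s.
Δv = Δv₁ + Δv₂ = 0.4146 + 0.2557 = 0.6703 km/s.

Δv = 670.3 m/s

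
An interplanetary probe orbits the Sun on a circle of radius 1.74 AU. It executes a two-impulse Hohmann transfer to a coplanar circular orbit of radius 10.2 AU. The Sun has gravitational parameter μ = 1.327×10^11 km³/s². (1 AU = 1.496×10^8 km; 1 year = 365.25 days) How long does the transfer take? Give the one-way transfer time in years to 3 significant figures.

t = 7.29 years

In km: r₁ = 1.74 × 1.496×10^8 = 2.60304×10^8 km; r₂ = 10.2 × 1.496×10^8 = 1.52592×10^9 km.
The Hohmann ellipse has a_t = (r₁ + r₂)/2 = 8.93112×10^8 km.
By Kepler's third law the transfer-orbit period is T = 2π√(a_t³/μ), so t = T/2 = 2.302×10^8 s.
Converting: 2.302×10^8 s ÷ 3.15576×10^7 s/year (365.25 × 86400) = 7.29 years.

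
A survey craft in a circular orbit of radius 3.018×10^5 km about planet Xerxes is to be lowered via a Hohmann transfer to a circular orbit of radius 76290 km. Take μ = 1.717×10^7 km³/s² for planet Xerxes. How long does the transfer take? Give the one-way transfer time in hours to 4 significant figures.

The Hohmann ellipse has a_t = (r₁ + r₂)/2 = 1.89045×10^5 km.
Transfer time t = π√(a_t³/μ) = π√((1.89045×10^5)³ / 1.717×10^7) = 62320 s.
Converting: 62320 s ÷ 3600 s/hour = 17.31 hours.

t = 17.31 hours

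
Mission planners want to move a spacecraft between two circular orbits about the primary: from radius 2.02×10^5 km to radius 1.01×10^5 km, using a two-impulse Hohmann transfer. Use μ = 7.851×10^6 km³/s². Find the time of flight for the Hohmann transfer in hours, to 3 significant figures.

t = 18.4 hours

Semi-major axis of the transfer orbit: a_t = (2.020×10^5 + 1.010×10^5)/2 = 1.515×10^5 km.
Transfer time t = π√(a_t³/μ) = π√((1.515×10^5)³ / 7.851×10^6) = 66120 s.
Converting: 66120 s ÷ 3600 s/hour = 18.4 hours.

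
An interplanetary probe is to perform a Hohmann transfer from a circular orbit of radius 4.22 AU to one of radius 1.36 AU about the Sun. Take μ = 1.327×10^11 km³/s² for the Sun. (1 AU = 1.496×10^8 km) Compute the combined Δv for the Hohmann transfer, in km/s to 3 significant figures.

Δv = 10.2 km/s

In km: r₁ = 4.22 × 1.496×10^8 = 6.31312×10^8 km; r₂ = 1.36 × 1.496×10^8 = 2.03456×10^8 km.
Semi-major axis of the transfer orbit: a_t = (6.31312×10^8 + 2.03456×10^8)/2 = 4.17384×10^8 km.
Circular speed at r₁: v₁ = √(μ/r₁) = √(1.327×10^11/6.31312×10^8) = 14.498 km/s.
Transfer-orbit speed at r₁ (vis-viva): v_a = √[μ(2/r₁ − 1/a_t)] = 10.122 km/s.
First burn Δv₁ = |v_a − v₁| = 4.376 km/s.
At r₂, v₂ = √(μ/r₂) = 25.54 km/s.
Transfer-orbit speed at r₂: v_p = √[μ(2/r₂ − 1/a_t)] = 31.41 km/s.
Second burn Δv₂ = |v₂ − v_p| = 5.870 km/s.
Total Δv = Δv₁ + Δv₂ = 10.25 km/s.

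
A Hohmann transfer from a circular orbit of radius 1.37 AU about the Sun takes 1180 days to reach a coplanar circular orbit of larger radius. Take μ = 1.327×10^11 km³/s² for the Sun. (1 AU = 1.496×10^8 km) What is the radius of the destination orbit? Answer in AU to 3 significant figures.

r₂ = 5.57 AU

In km: r₁ = 1.37 × 1.496×10^8 = 2.04952×10^8 km.
Transfer time t = 1180 days = 1.01952×10^8 s, and t = π√(a_t³/μ).
So a_t = (μ t²/π²)^(1/3) = (1.327×10^11 × (1.01952×10^8)² / π²)^(1/3) = 5.1894×10^8 km.
Since a_t = (r₁ + r₂)/2, r₂ = 2a_t − r₁ = 2×5.1894×10^8 − 2.04952×10^8 = 8.32928×10^8 km.
In AU: r₂ = 8.32928×10^8 / 1.496×10^8 = 5.57 AU.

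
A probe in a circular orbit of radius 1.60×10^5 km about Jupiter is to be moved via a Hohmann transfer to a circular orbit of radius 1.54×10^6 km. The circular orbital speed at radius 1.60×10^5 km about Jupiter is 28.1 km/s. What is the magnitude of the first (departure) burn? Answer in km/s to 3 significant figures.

Δv₁ = 9.72 km/s

From the circular-orbit relation v² = μ/r at r = 1.60×10^5 km: μ = v²r = (28.1)² × 1.60×10^5 = 1.26338×10^8 km³/s².
The Hohmann ellipse has a_t = (r₁ + r₂)/2 = 8.500×10^5 km.
On the circular orbit at r = 1.600×10^5 km, v_c = √(μ/r) = 28.100 km/s.
Vis-viva on the transfer ellipse at r = 1.600×10^5 km gives v_t = √[μ(2/r − 1/a_t)] = 37.823 km/s.
Δv₁ = |v_t − v_c| = |37.823 − 28.100| = 9.723 km/s.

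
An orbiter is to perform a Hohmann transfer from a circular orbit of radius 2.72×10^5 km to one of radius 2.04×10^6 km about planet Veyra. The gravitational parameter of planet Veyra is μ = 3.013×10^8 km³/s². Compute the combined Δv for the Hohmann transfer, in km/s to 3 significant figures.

Semi-major axis of the transfer orbit: a_t = (2.720×10^5 + 2.040×10^6)/2 = 1.156×10^6 km.
Circular speed at r₁: v₁ = √(μ/r₁) = √(3.013×10^8/2.720×10^5) = 33.28 km/s.
On the transfer ellipse at r₁, vis-viva equation gives v_p = √[μ(2/r₁ − 1/a_t)] = 44.21 km/s.
First burn Δv₁ = |v_p − v₁| = 10.93 km/s.
At r₂, v₂ = √(μ/r₂) = 12.153 km/s.
Transfer-orbit speed at r₂: v_a = √[μ(2/r₂ − 1/a_t)] = 5.8951 km/s.
Second burn Δv₂ = |v₂ − v_a| = 6.258 km/s.
Δv = Δv₁ + Δv₂ = 10.93 + 6.258 = 17.19 km/s.

Δv = 17.2 km/s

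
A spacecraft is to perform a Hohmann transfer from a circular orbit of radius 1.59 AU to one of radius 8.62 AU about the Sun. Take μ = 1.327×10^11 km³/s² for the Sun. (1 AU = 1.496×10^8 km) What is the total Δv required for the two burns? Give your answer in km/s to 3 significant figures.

Δv = 11.6 km/s

In km: r₁ = 1.59 × 1.496×10^8 = 2.37864×10^8 km; r₂ = 8.62 × 1.496×10^8 = 1.289552×10^9 km.
Transfer-ellipse semi-major axis a_t = (r₁ + r₂)/2 = (2.37864×10^8 + 1.289552×10^9)/2 = 7.63708×10^8 km.
Circular speed at r₁: v₁ = √(μ/r₁) = √(1.327×10^11/2.37864×10^8) = 23.6195 km/s.
Transfer-orbit speed at r₁ (v² = μ(2/r − 1/a)): v_p = √[μ(2/r₁ − 1/a_t)] = 30.6921 km/s.
First burn Δv₁ = |v_p − v₁| = 7.073 km/s.
At r₂, v₂ = √(μ/r₂) = 10.144 km/s.
Transfer-orbit speed at r₂: v_a = √[μ(2/r₂ − 1/a_t)] = 5.6613 km/s.
Second burn Δv₂ = |v₂ − v_a| = 4.483 km/s.
Δv = Δv₁ + Δv₂ = 7.073 + 4.483 = 11.56 km/s.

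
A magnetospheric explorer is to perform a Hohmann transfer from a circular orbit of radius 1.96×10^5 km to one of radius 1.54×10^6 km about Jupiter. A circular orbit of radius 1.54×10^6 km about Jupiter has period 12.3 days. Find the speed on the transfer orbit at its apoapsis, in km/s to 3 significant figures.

From Kepler's third law T² = 4π²r³/μ at r = 1.54×10^6 km, T = 12.3 days = 12.3 × 86400 s = 1.06272×10^6 s: μ = 4π²r³/T² = 1.27669×10^8 km³/s².
Semi-major axis of the transfer orbit: a_t = (1.960×10^5 + 1.540×10^6)/2 = 8.680×10^5 km.
At apoapsis, r = 1.540×10^6 km.
Applying v² = μ(2/r − 1/a_t): v = 4.327 km/s.

v = 4.33 km/s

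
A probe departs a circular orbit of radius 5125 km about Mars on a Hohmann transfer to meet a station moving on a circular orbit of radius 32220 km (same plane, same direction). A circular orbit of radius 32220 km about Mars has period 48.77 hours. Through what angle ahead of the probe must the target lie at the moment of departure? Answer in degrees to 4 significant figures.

φ = 100.6°

From Kepler's third law T² = 4π²r³/μ at r = 32220 km, T = 48.77 hours = 48.77 × 3600 s = 1.75572×10^5 s: μ = 4π²r³/T² = 42837.7 km³/s².
Semi-major axis of the transfer orbit: a_t = (5125 + 32220)/2 = 18672.5 km.
The half-period of the transfer ellipse is t = π√(a_t³/μ) = 38730 s.
Target angular speed ω₂ = √(μ/r₂³) = 3.579×10^-5 rad/s.
Angle swept by the target during transfer: ω₂·t = 1.386 rad = 79.41°.
The probe traverses 180° on the transfer ellipse, so the target must lead by 180° − 79.41° = 100.6°.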